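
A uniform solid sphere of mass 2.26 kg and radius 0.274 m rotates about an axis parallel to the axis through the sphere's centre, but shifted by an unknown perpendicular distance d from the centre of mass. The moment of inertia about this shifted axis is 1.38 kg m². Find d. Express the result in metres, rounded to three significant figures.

About the centre-of-mass axis, I_cm = (2/5)MR² = (2/5)(2.26)(0.274)² = 0.067869 kg m².
Parallel axis theorem: I = I_cm + Md², so Md² = 1.38 − 0.067869 = 1.3121 kg m².
d = √(1.3121 / 2.26) = 0.76196 m.

0.762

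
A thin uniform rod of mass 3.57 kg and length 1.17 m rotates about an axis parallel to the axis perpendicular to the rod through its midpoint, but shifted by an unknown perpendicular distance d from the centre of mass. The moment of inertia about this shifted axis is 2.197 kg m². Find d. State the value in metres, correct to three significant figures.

0.708

About the centre-of-mass axis, I_cm = (1/12)ML² = (1/12)(3.57)(1.17)² = 0.40725 kg m².
Parallel axis theorem: I = I_cm + Md², so Md² = 2.197 − 0.40725 = 1.7898 kg m².
d = √(1.7898 / 3.57) = 0.70805 m.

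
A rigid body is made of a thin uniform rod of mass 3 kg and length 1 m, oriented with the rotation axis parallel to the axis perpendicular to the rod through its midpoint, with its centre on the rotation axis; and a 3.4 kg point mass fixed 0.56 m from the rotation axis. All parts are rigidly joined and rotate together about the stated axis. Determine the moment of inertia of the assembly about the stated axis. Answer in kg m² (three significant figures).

Thin rod: I_cm = (1/12)ML² = (1/12)(3)(1)² = 0.25 kg m²; axis through the centre, so I = 0.25 kg m².
Point mass: I_cm = 0; centre at d = 0.56 m, so I = I_cm + Md² gives I = 0 + (3.4)(0.56)² = 1.0662 kg m².
Total I = 0.25 + 1.0662 = 1.3162 kg m².

1.32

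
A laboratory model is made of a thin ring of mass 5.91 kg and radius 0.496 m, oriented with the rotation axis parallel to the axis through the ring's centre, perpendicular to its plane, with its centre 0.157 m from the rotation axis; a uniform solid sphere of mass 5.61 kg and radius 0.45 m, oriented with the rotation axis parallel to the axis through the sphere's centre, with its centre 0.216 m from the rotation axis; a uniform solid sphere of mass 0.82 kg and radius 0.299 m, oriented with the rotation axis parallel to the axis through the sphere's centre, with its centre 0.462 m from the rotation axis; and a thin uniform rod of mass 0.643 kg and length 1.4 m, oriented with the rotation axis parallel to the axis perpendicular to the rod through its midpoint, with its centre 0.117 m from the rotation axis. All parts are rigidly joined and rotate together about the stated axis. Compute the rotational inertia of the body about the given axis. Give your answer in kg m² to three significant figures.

2.63

Thin ring: I_cm = MR² = (5.91)(0.496)² = 1.454 kg m²; centre at d = 0.157 m, so the parallel axis theorem gives I = 1.454 + (5.91)(0.157)² = 1.5996 kg m².
Solid sphere: I_cm = (2/5)MR² = (2/5)(5.61)(0.45)² = 0.45441 kg m²; centre at d = 0.216 m, so the parallel axis theorem gives I = 0.45441 + (5.61)(0.216)² = 0.71615 kg m².
Solid sphere: I_cm = (2/5)MR² = (2/5)(0.82)(0.299)² = 0.029324 kg m²; centre at d = 0.462 m, so the parallel axis theorem gives I = 0.029324 + (0.82)(0.462)² = 0.20435 kg m².
Thin rod: I_cm = (1/12)ML² = (1/12)(0.643)(1.4)² = 0.10502 kg m²; centre at d = 0.117 m, so the parallel axis theorem gives I = 0.10502 + (0.643)(0.117)² = 0.11383 kg m².
Total I = 1.5996 + 0.71615 + 0.20435 + 0.11383 = 2.634 kg m².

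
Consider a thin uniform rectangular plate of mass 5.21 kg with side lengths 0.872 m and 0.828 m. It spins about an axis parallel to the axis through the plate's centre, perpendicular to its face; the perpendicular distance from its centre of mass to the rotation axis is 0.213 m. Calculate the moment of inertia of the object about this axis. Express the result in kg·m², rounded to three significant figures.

I_cm = (1/12)M(a²+b²) = (1/12)(5.21)[(0.872)² + (0.828)²] = 0.62779 kg·m²; centre at d = 0.213 m, so the parallel axis theorem gives I = 0.62779 + (5.21)(0.213)² = 0.86416 kg·m².

0.864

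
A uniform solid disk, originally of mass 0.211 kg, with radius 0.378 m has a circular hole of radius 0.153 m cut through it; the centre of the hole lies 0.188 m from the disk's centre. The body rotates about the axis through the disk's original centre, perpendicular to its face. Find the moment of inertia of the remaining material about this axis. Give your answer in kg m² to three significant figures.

Unpierced body about its centre: I₀ = (1/2)MR² = (1/2)(0.211)(0.378)² = 0.015074 kg m².
The removed disk has mass m = M·(r/R)² = (0.211)(0.153/0.378)² = 0.034569 kg (same uniform areal density).
Its moment of inertia about the rotation axis (parallel-axis theorem): I_hole = (1/2)mr² + md² = (1/2)(0.034569)(0.153)² + (0.034569)(0.188)² = 0.0016264 kg m².
Treating the hole as negative mass, I = I₀ − I_hole = 0.015074 − 0.0016264 = 0.013448 kg m².

0.0134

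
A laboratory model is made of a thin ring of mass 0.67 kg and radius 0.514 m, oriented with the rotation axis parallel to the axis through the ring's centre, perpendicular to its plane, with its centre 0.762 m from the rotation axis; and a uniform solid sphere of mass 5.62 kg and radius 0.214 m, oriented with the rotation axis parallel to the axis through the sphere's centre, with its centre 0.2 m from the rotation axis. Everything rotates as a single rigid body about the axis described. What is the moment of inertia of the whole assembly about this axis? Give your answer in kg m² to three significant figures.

Thin ring: I_cm = MR² = (0.67)(0.514)² = 0.17701 kg m²; centre at d = 0.762 m, so the parallel axis theorem gives I = 0.17701 + (0.67)(0.762)² = 0.56604 kg m².
Solid sphere: I_cm = (2/5)MR² = (2/5)(5.62)(0.214)² = 0.10295 kg m²; centre at d = 0.2 m, so the parallel axis theorem gives I = 0.10295 + (5.62)(0.2)² = 0.32775 kg m².
Total I = 0.56604 + 0.32775 = 0.89379 kg m².

0.894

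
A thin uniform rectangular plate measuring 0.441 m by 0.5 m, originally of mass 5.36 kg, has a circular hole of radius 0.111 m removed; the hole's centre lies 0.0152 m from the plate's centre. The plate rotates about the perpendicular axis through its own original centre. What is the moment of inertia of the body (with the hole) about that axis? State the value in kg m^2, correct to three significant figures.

0.193

Unpierced body about its centre: I₀ = (1/12)M(a²+b²) = (1/12)(5.36)[(0.441)² + (0.5)²] = 0.19853 kg m^2.
The removed disk has mass m = M·πr²/(ab) = (5.36)·π(0.111)²/(0.441·0.5) = 0.94092 kg (same uniform areal density).
Its moment of inertia about the rotation axis (parallel-axis theorem): I_hole = (1/2)mr² + md² = (1/2)(0.94092)(0.111)² + (0.94092)(0.0152)² = 0.0060139 kg m^2.
Treating the hole as negative mass, I = I₀ − I_hole = 0.19853 − 0.0060139 = 0.19252 kg m^2.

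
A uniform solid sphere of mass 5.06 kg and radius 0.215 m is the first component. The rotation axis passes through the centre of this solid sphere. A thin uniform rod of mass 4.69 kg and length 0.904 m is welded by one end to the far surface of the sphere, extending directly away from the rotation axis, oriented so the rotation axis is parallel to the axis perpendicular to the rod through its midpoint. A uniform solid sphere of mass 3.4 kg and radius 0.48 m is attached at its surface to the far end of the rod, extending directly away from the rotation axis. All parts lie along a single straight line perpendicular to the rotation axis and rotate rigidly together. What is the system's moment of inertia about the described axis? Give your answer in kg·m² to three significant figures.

11.5

Solid sphere: I_cm = (2/5)MR² = (2/5)(5.06)(0.215)² = 0.093559 kg·m²; axis through the centre, so I = 0.093559 kg·m².
Thin rod: I_cm = (1/12)ML² = (1/12)(4.69)(0.904)² = 0.3194 kg·m²; centre at d = 0.215 + 0.452 = 0.667 m, so I = I_cm + Md² gives I = 0.3194 + (4.69)(0.667)² = 2.4059 kg·m².
Solid sphere: I_cm = (2/5)MR² = (2/5)(3.4)(0.48)² = 0.31334 kg·m²; centre at d = 0.215 + 0.452 + 0.452 + 0.48 = 1.599 m, so I = I_cm + Md² gives I = 0.31334 + (3.4)(1.599)² = 9.0065 kg·m².
Total I = 0.093559 + 2.4059 + 9.0065 = 11.506 kg·m².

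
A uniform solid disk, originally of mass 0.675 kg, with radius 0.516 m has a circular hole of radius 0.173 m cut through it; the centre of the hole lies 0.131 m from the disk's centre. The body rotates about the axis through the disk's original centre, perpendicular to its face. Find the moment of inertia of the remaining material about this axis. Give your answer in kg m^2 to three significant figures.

Unpierced body about its centre: I₀ = (1/2)MR² = (1/2)(0.675)(0.516)² = 0.089861 kg m^2.
The removed disk has mass m = M·(r/R)² = (0.675)(0.173/0.516)² = 0.075875 kg (same uniform areal density).
Its moment of inertia about the rotation axis (parallel-axis theorem): I_hole = (1/2)mr² + md² = (1/2)(0.075875)(0.173)² + (0.075875)(0.131)² = 0.0024375 kg m^2.
Treating the hole as negative mass, I = I₀ − I_hole = 0.089861 − 0.0024375 = 0.087424 kg m^2.

0.0874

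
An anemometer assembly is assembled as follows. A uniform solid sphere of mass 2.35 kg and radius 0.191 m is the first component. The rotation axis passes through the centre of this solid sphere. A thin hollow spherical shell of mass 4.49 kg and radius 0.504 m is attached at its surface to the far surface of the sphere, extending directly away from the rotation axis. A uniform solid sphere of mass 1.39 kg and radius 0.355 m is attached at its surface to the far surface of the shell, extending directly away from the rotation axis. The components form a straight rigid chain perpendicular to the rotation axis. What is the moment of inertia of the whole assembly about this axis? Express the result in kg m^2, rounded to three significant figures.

6.39

Solid sphere: I_cm = (2/5)MR² = (2/5)(2.35)(0.191)² = 0.034292 kg m^2; axis through the centre, so I = 0.034292 kg m^2.
Spherical shell: I_cm = (2/3)MR² = (2/3)(4.49)(0.504)² = 0.76035 kg m^2; centre at d = 0.191 + 0.504 = 0.695 m, so the parallel axis theorem gives I = 0.76035 + (4.49)(0.695)² = 2.9291 kg m^2.
Solid sphere: I_cm = (2/5)MR² = (2/5)(1.39)(0.355)² = 0.07007 kg m^2; centre at d = 0.191 + 0.504 + 0.504 + 0.355 = 1.554 m, so the parallel axis theorem gives I = 0.07007 + (1.39)(1.554)² = 3.4268 kg m^2.
Total I = 0.034292 + 2.9291 + 3.4268 = 6.3902 kg m^2.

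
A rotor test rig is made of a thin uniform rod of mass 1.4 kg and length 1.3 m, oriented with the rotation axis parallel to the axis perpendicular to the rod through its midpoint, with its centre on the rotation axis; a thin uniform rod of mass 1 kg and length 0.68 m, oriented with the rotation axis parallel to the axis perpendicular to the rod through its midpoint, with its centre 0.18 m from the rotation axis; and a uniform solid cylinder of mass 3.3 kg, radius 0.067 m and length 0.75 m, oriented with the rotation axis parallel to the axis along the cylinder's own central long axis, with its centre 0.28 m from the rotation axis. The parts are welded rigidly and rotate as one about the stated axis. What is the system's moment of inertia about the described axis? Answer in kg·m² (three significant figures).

0.534

Thin rod: I_cm = (1/12)ML² = (1/12)(1.4)(1.3)² = 0.19717 kg·m²; axis through the centre, so I = 0.19717 kg·m².
Thin rod: I_cm = (1/12)ML² = (1/12)(1)(0.68)² = 0.038533 kg·m²; centre at d = 0.18 m, so I = I_cm + Md² gives I = 0.038533 + (1)(0.18)² = 0.070933 kg·m².
Solid cylinder: I_cm = (1/2)MR² = (1/2)(3.3)(0.067)² = 0.0074069 kg·m²; centre at d = 0.28 m, so I = I_cm + Md² gives I = 0.0074069 + (3.3)(0.28)² = 0.26613 kg·m².
Total I = 0.19717 + 0.070933 + 0.26613 = 0.53423 kg·m².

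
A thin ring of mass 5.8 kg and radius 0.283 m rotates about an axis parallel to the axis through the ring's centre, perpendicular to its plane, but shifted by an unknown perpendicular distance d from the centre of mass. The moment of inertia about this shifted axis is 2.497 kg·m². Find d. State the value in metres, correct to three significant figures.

0.592

About the centre-of-mass axis, I_cm = MR² = (5.8)(0.283)² = 0.46452 kg·m².
Parallel axis theorem: I = I_cm + Md², so Md² = 2.497 − 0.46452 = 2.0325 kg·m².
d = √(2.0325 / 5.8) = 0.59197 m.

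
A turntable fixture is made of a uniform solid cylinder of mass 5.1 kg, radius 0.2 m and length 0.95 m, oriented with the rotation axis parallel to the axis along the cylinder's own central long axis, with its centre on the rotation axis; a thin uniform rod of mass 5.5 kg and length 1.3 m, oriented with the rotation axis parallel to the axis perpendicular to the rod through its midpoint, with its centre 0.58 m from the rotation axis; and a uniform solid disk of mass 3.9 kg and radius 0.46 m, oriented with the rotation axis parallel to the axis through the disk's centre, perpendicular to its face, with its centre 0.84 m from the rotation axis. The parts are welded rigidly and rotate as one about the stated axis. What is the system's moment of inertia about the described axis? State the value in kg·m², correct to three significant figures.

Solid cylinder: I_cm = (1/2)MR² = (1/2)(5.1)(0.2)² = 0.102 kg·m²; axis through the centre, so I = 0.102 kg·m².
Thin rod: I_cm = (1/12)ML² = (1/12)(5.5)(1.3)² = 0.77458 kg·m²; centre at d = 0.58 m, so the parallel axis theorem gives I = 0.77458 + (5.5)(0.58)² = 2.6248 kg·m².
Solid disk: I_cm = (1/2)MR² = (1/2)(3.9)(0.46)² = 0.41262 kg·m²; centre at d = 0.84 m, so the parallel axis theorem gives I = 0.41262 + (3.9)(0.84)² = 3.1645 kg·m².
Total I = 0.102 + 2.6248 + 3.1645 = 5.8912 kg·m².

5.89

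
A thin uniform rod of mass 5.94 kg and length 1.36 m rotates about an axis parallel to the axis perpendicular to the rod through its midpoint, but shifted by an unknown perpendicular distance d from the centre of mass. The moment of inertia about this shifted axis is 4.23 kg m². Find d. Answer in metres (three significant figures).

0.747

About the centre-of-mass axis, I_cm = (1/12)ML² = (1/12)(5.94)(1.36)² = 0.91555 kg m².
Parallel axis theorem: I = I_cm + Md², so Md² = 4.23 − 0.91555 = 3.3144 kg m².
d = √(3.3144 / 5.94) = 0.74699 m.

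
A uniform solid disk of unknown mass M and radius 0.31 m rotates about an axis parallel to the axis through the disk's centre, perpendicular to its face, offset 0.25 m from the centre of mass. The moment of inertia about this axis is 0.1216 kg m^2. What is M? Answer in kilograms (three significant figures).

I = I_cm + Md² = (1/2)MR² + Md² = M·[0.5·(0.31)² + (0.25)²] = M·0.11055.
So M = 0.1216 / 0.11055 = 1.1 kg.

1.10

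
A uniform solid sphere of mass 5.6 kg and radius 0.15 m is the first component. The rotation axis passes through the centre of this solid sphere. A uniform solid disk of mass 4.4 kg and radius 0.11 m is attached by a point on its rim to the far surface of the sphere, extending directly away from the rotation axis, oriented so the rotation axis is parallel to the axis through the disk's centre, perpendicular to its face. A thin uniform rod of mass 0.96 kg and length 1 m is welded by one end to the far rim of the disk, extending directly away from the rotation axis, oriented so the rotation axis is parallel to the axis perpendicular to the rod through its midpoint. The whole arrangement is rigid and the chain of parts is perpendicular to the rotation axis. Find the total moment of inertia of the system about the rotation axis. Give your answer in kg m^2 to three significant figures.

Solid sphere: I_cm = (2/5)MR² = (2/5)(5.6)(0.15)² = 0.0504 kg m^2; axis through the centre, so I = 0.0504 kg m^2.
Solid disk: I_cm = (1/2)MR² = (1/2)(4.4)(0.11)² = 0.02662 kg m^2; centre at d = 0.15 + 0.11 = 0.26 m, so I = I_cm + Md² gives I = 0.02662 + (4.4)(0.26)² = 0.32406 kg m^2.
Thin rod: I_cm = (1/12)ML² = (1/12)(0.96)(1)² = 0.08 kg m^2; centre at d = 0.15 + 0.11 + 0.11 + 0.5 = 0.87 m, so I = I_cm + Md² gives I = 0.08 + (0.96)(0.87)² = 0.80662 kg m^2.
Total I = 0.0504 + 0.32406 + 0.80662 = 1.1811 kg m^2.

1.18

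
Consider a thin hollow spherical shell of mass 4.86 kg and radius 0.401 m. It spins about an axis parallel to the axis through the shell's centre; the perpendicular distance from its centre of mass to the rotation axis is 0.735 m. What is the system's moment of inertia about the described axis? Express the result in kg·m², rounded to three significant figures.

I_cm = (2/3)MR² = (2/3)(4.86)(0.401)² = 0.521 kg·m²; centre at d = 0.735 m, so I = I_cm + Md² gives I = 0.521 + (4.86)(0.735)² = 3.1465 kg·m².

3.15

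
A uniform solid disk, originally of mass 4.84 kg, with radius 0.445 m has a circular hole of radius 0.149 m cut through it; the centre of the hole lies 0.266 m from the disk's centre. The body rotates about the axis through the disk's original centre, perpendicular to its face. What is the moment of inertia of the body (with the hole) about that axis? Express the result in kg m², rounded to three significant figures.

Unpierced body about its centre: I₀ = (1/2)MR² = (1/2)(4.84)(0.445)² = 0.47922 kg m².
The removed disk has mass m = M·(r/R)² = (4.84)(0.149/0.445)² = 0.54262 kg (same uniform areal density).
Its moment of inertia about the rotation axis (parallel-axis theorem): I_hole = (1/2)mr² + md² = (1/2)(0.54262)(0.149)² + (0.54262)(0.266)² = 0.044417 kg m².
Treating the hole as negative mass, I = I₀ − I_hole = 0.47922 − 0.044417 = 0.4348 kg m².

0.435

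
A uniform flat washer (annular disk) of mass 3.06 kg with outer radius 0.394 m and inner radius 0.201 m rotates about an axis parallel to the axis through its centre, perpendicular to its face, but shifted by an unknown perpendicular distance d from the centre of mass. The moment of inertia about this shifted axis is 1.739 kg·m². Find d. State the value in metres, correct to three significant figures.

0.686

About the centre-of-mass axis, I_cm = (1/2)M(R²+r²) = (1/2)(3.06)[(0.394)² + (0.201)²] = 0.29932 kg·m².
Parallel axis theorem: I = I_cm + Md², so Md² = 1.739 − 0.29932 = 1.4397 kg·m².
d = √(1.4397 / 3.06) = 0.68592 m.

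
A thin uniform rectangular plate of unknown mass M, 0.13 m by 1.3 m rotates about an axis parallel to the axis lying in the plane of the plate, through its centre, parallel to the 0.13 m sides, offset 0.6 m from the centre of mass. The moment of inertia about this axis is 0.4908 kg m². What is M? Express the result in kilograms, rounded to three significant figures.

0.980

I = I_cm + Md² = (1/12)Mb² + Md² = M·[0.0833333·(1.3)² + (0.6)²] = M·0.50083.
So M = 0.4908 / 0.50083 = 0.97997 kg.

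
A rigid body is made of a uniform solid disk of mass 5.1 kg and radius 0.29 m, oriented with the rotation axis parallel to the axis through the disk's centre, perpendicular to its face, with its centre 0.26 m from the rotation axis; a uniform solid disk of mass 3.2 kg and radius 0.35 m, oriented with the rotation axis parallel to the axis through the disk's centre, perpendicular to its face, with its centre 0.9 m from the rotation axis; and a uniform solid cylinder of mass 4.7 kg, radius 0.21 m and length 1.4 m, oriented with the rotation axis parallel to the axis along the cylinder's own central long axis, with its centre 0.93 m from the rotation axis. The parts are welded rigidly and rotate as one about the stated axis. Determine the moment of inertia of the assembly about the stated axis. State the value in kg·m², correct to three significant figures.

Solid disk: I_cm = (1/2)MR² = (1/2)(5.1)(0.29)² = 0.21445 kg·m²; centre at d = 0.26 m, so the parallel axis theorem gives I = 0.21445 + (5.1)(0.26)² = 0.55922 kg·m².
Solid disk: I_cm = (1/2)MR² = (1/2)(3.2)(0.35)² = 0.196 kg·m²; centre at d = 0.9 m, so the parallel axis theorem gives I = 0.196 + (3.2)(0.9)² = 2.788 kg·m².
Solid cylinder: I_cm = (1/2)MR² = (1/2)(4.7)(0.21)² = 0.10363 kg·m²; centre at d = 0.93 m, so the parallel axis theorem gives I = 0.10363 + (4.7)(0.93)² = 4.1687 kg·m².
Total I = 0.55922 + 2.788 + 4.1687 = 7.5159 kg·m².

7.52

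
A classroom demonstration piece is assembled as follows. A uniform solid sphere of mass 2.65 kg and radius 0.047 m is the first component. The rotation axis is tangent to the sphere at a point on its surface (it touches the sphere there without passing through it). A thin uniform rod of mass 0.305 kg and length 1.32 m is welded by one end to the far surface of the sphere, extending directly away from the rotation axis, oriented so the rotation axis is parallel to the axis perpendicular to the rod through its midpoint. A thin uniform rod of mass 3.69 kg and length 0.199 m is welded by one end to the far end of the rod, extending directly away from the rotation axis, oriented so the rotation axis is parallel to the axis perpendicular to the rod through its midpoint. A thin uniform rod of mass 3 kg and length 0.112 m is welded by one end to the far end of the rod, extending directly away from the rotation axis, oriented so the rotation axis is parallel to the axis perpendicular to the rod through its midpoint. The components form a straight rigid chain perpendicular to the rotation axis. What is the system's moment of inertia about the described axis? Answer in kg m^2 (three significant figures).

17.1

Solid sphere: I_cm = (2/5)MR² = (2/5)(2.65)(0.047)² = 0.0023415 kg m^2; centre at d = 0.047 m, so I = I_cm + Md² gives I = 0.0023415 + (2.65)(0.047)² = 0.0081954 kg m^2.
Thin rod: I_cm = (1/12)ML² = (1/12)(0.305)(1.32)² = 0.044286 kg m^2; centre at d = 0.047 + 0.047 + 0.66 = 0.754 m, so I = I_cm + Md² gives I = 0.044286 + (0.305)(0.754)² = 0.21768 kg m^2.
Thin rod: I_cm = (1/12)ML² = (1/12)(3.69)(0.199)² = 0.012177 kg m^2; centre at d = 0.047 + 0.047 + 0.66 + 0.66 + 0.0995 = 1.5135 m, so I = I_cm + Md² gives I = 0.012177 + (3.69)(1.5135)² = 8.4648 kg m^2.
Thin rod: I_cm = (1/12)ML² = (1/12)(3)(0.112)² = 0.003136 kg m^2; centre at d = 0.047 + 0.047 + 0.66 + 0.66 + 0.0995 + 0.0995 + 0.056 = 1.669 m, so I = I_cm + Md² gives I = 0.003136 + (3)(1.669)² = 8.3598 kg m^2.
Total I = 0.0081954 + 0.21768 + 8.4648 + 8.3598 = 17.05 kg m^2.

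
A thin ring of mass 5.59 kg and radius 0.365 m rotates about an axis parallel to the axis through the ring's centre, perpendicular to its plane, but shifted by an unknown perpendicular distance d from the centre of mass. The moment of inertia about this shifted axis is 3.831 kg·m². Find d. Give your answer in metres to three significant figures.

0.743

About the centre-of-mass axis, I_cm = MR² = (5.59)(0.365)² = 0.74473 kg·m².
Parallel axis theorem: I = I_cm + Md², so Md² = 3.831 − 0.74473 = 3.0863 kg·m².
d = √(3.0863 / 5.59) = 0.74304 m.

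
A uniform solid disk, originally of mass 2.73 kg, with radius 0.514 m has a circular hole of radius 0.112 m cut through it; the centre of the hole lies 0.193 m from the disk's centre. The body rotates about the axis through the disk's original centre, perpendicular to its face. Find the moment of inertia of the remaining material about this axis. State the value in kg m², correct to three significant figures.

Unpierced body about its centre: I₀ = (1/2)MR² = (1/2)(2.73)(0.514)² = 0.36063 kg m².
The removed disk has mass m = M·(r/R)² = (2.73)(0.112/0.514)² = 0.12962 kg (same uniform areal density).
Its moment of inertia about the rotation axis (parallel-axis theorem): I_hole = (1/2)mr² + md² = (1/2)(0.12962)(0.112)² + (0.12962)(0.193)² = 0.0056412 kg m².
Treating the hole as negative mass, I = I₀ − I_hole = 0.36063 − 0.0056412 = 0.35499 kg m².

0.355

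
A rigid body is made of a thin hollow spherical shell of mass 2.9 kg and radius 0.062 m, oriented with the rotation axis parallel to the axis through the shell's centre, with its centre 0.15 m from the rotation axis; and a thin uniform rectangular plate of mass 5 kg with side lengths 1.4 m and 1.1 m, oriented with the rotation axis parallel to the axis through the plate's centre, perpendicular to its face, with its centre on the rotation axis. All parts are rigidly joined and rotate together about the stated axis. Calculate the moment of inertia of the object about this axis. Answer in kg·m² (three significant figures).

Spherical shell: I_cm = (2/3)MR² = (2/3)(2.9)(0.062)² = 0.0074317 kg·m²; centre at d = 0.15 m, so I = I_cm + Md² gives I = 0.0074317 + (2.9)(0.15)² = 0.072682 kg·m².
Rectangular plate: I_cm = (1/12)M(a²+b²) = (1/12)(5)[(1.4)² + (1.1)²] = 1.3208 kg·m²; axis through the centre, so I = 1.3208 kg·m².
Total I = 0.072682 + 1.3208 = 1.3935 kg·m².

1.39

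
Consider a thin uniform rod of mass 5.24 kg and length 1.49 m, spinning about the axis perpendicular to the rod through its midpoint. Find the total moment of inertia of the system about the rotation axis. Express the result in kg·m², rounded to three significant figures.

0.969

I_cm = (1/12)ML² = (1/12)(5.24)(1.49)² = 0.96944 kg·m²; axis through the centre, so I = 0.96944 kg·m².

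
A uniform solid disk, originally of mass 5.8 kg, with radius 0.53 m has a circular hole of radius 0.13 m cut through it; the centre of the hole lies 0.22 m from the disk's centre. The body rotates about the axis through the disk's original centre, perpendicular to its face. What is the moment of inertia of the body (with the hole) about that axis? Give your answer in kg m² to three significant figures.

0.795

Unpierced body about its centre: I₀ = (1/2)MR² = (1/2)(5.8)(0.53)² = 0.81461 kg m².
The removed disk has mass m = M·(r/R)² = (5.8)(0.13/0.53)² = 0.34895 kg (same uniform areal density).
Its moment of inertia about the rotation axis (parallel-axis theorem): I_hole = (1/2)mr² + md² = (1/2)(0.34895)(0.13)² + (0.34895)(0.22)² = 0.019838 kg m².
Treating the hole as negative mass, I = I₀ − I_hole = 0.81461 − 0.019838 = 0.79477 kg m².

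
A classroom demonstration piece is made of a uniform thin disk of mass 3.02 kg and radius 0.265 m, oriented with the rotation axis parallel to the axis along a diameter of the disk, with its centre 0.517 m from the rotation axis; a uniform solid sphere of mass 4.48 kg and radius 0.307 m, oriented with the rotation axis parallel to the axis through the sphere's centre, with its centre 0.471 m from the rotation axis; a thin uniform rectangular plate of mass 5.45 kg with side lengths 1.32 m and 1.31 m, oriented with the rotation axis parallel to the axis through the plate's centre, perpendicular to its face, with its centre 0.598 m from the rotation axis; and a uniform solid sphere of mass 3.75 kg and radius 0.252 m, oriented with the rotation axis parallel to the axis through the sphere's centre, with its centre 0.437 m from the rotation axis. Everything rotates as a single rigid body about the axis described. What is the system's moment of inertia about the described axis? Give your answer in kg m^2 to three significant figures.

Thin disk: I_cm = (1/4)MR² = (1/4)(3.02)(0.265)² = 0.05302 kg m^2; centre at d = 0.517 m, so the parallel axis theorem gives I = 0.05302 + (3.02)(0.517)² = 0.86023 kg m^2.
Solid sphere: I_cm = (2/5)MR² = (2/5)(4.48)(0.307)² = 0.16889 kg m^2; centre at d = 0.471 m, so the parallel axis theorem gives I = 0.16889 + (4.48)(0.471)² = 1.1627 kg m^2.
Rectangular plate: I_cm = (1/12)M(a²+b²) = (1/12)(5.45)[(1.32)² + (1.31)²] = 1.5707 kg m^2; centre at d = 0.598 m, so the parallel axis theorem gives I = 1.5707 + (5.45)(0.598)² = 3.5197 kg m^2.
Solid sphere: I_cm = (2/5)MR² = (2/5)(3.75)(0.252)² = 0.095256 kg m^2; centre at d = 0.437 m, so the parallel axis theorem gives I = 0.095256 + (3.75)(0.437)² = 0.81139 kg m^2.
Total I = 0.86023 + 1.1627 + 3.5197 + 0.81139 = 6.354 kg m^2.

6.35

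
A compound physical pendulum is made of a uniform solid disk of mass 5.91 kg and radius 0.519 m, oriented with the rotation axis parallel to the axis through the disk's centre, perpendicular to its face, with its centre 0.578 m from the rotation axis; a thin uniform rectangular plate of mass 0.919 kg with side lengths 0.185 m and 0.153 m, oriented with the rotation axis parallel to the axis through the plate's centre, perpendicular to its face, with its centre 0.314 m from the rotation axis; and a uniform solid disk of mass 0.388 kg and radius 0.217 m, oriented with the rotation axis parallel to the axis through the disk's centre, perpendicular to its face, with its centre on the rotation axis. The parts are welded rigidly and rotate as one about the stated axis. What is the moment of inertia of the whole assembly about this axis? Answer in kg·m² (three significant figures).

Solid disk: I_cm = (1/2)MR² = (1/2)(5.91)(0.519)² = 0.79596 kg·m²; centre at d = 0.578 m, so I = I_cm + Md² gives I = 0.79596 + (5.91)(0.578)² = 2.7704 kg·m².
Rectangular plate: I_cm = (1/12)M(a²+b²) = (1/12)(0.919)[(0.185)² + (0.153)²] = 0.0044138 kg·m²; centre at d = 0.314 m, so I = I_cm + Md² gives I = 0.0044138 + (0.919)(0.314)² = 0.095024 kg·m².
Solid disk: I_cm = (1/2)MR² = (1/2)(0.388)(0.217)² = 0.0091353 kg·m²; axis through the centre, so I = 0.0091353 kg·m².
Total I = 2.7704 + 0.095024 + 0.0091353 = 2.8746 kg·m².

2.87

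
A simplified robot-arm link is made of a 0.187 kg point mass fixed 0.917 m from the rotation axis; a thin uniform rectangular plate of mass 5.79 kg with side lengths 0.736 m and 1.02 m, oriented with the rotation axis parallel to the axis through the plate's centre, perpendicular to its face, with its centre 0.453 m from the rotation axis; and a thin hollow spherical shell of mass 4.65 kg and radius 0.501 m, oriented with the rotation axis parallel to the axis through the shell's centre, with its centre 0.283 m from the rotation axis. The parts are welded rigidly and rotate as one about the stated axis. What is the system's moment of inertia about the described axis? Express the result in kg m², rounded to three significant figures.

Point mass: I_cm = 0; centre at d = 0.917 m, so the parallel axis theorem gives I = 0 + (0.187)(0.917)² = 0.15725 kg m².
Rectangular plate: I_cm = (1/12)M(a²+b²) = (1/12)(5.79)[(0.736)² + (1.02)²] = 0.76336 kg m²; centre at d = 0.453 m, so the parallel axis theorem gives I = 0.76336 + (5.79)(0.453)² = 1.9515 kg m².
Spherical shell: I_cm = (2/3)MR² = (2/3)(4.65)(0.501)² = 0.7781 kg m²; centre at d = 0.283 m, so the parallel axis theorem gives I = 0.7781 + (4.65)(0.283)² = 1.1505 kg m².
Total I = 0.15725 + 1.9515 + 1.1505 = 3.2593 kg m².

3.26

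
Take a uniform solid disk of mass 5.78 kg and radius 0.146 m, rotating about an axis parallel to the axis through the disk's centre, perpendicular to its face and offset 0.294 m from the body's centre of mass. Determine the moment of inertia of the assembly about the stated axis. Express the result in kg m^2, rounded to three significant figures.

0.561

I_cm = (1/2)MR² = (1/2)(5.78)(0.146)² = 0.061603 kg m^2; centre at d = 0.294 m, so the parallel axis theorem gives I = 0.061603 + (5.78)(0.294)² = 0.5612 kg m^2.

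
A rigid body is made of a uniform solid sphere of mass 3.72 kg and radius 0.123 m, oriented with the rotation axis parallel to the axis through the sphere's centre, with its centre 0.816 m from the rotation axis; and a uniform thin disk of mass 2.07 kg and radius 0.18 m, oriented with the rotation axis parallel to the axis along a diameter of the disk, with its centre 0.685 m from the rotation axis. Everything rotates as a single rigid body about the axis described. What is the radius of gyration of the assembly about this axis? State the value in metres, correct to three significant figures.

0.776

Solid sphere: I_cm = (2/5)MR² = (2/5)(3.72)(0.123)² = 0.022512 kg m²; centre at d = 0.816 m, so I = I_cm + Md² gives I = 0.022512 + (3.72)(0.816)² = 2.4995 kg m².
Thin disk: I_cm = (1/4)MR² = (1/4)(2.07)(0.18)² = 0.016767 kg m²; centre at d = 0.685 m, so I = I_cm + Md² gives I = 0.016767 + (2.07)(0.685)² = 0.98806 kg m².
Total I = 3.4876 kg m²; total mass M = 5.79 kg.
k = √(I/M) = √(3.4876/5.79) = 0.77611 m.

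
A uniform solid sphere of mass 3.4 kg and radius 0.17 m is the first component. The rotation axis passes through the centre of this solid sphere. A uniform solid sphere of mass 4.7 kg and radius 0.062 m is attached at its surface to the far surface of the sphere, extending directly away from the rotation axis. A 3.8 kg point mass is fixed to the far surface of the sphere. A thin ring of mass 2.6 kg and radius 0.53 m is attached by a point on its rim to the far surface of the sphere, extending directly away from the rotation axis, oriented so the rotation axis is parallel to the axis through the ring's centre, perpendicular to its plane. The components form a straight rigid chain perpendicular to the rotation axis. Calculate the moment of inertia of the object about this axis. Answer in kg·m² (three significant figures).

3.12

Solid sphere: I_cm = (2/5)MR² = (2/5)(3.4)(0.17)² = 0.039304 kg·m²; axis through the centre, so I = 0.039304 kg·m².
Solid sphere: I_cm = (2/5)MR² = (2/5)(4.7)(0.062)² = 0.0072267 kg·m²; centre at d = 0.17 + 0.062 = 0.232 m, so I = I_cm + Md² gives I = 0.0072267 + (4.7)(0.232)² = 0.2602 kg·m².
Point mass: I_cm = 0; centre at d = 0.17 + 0.062 + 0.062 = 0.294 m, so I = I_cm + Md² gives I = 0 + (3.8)(0.294)² = 0.32846 kg·m².
Thin ring: I_cm = MR² = (2.6)(0.53)² = 0.73034 kg·m²; centre at d = 0.17 + 0.062 + 0.062 + 0.53 = 0.824 m, so I = I_cm + Md² gives I = 0.73034 + (2.6)(0.824)² = 2.4957 kg·m².
Total I = 0.039304 + 0.2602 + 0.32846 + 2.4957 = 3.1236 kg·m².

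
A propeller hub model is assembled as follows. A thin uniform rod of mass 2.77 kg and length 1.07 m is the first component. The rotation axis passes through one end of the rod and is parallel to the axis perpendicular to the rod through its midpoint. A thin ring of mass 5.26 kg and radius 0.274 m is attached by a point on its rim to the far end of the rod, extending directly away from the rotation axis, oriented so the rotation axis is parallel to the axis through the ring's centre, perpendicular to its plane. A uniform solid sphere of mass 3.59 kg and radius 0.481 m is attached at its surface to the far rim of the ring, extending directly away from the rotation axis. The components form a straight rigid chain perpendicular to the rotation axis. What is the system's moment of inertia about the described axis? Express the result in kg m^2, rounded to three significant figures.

27.1

Thin rod: I_cm = (1/12)ML² = (1/12)(2.77)(1.07)² = 0.26428 kg m^2; centre at d = 0.535 m, so I = I_cm + Md² gives I = 0.26428 + (2.77)(0.535)² = 1.0571 kg m^2.
Thin ring: I_cm = MR² = (5.26)(0.274)² = 0.3949 kg m^2; centre at d = 0.535 + 0.535 + 0.274 = 1.344 m, so I = I_cm + Md² gives I = 0.3949 + (5.26)(1.344)² = 9.8962 kg m^2.
Solid sphere: I_cm = (2/5)MR² = (2/5)(3.59)(0.481)² = 0.33223 kg m^2; centre at d = 0.535 + 0.535 + 0.274 + 0.274 + 0.481 = 2.099 m, so I = I_cm + Md² gives I = 0.33223 + (3.59)(2.099)² = 16.149 kg m^2.
Total I = 1.0571 + 9.8962 + 16.149 = 27.102 kg m^2.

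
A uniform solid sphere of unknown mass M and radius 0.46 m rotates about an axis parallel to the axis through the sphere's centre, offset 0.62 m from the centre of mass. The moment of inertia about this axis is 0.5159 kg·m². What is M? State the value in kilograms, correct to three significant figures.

1.10

I = I_cm + Md² = (2/5)MR² + Md² = M·[0.4·(0.46)² + (0.62)²] = M·0.46904.
So M = 0.5159 / 0.46904 = 1.0999 kg.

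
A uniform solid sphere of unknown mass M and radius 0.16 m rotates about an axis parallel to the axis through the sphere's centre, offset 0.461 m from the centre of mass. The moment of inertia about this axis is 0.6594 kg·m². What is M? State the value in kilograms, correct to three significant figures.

I = I_cm + Md² = (2/5)MR² + Md² = M·[0.4·(0.16)² + (0.461)²] = M·0.22276.
So M = 0.6594 / 0.22276 = 2.9601 kg.

2.96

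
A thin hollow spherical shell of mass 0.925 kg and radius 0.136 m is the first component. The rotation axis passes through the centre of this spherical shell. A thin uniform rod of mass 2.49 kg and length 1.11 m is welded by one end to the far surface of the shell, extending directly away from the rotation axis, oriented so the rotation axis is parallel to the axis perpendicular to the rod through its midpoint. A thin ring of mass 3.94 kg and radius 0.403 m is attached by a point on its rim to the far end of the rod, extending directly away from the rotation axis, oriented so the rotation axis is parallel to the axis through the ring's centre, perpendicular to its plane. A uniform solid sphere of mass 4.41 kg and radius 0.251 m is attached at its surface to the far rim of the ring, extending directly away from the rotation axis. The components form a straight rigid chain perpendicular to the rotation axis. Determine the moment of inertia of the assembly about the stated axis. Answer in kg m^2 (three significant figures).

Spherical shell: I_cm = (2/3)MR² = (2/3)(0.925)(0.136)² = 0.011406 kg m^2; axis through the centre, so I = 0.011406 kg m^2.
Thin rod: I_cm = (1/12)ML² = (1/12)(2.49)(1.11)² = 0.25566 kg m^2; centre at d = 0.136 + 0.555 = 0.691 m, so the parallel axis theorem gives I = 0.25566 + (2.49)(0.691)² = 1.4446 kg m^2.
Thin ring: I_cm = MR² = (3.94)(0.403)² = 0.63989 kg m^2; centre at d = 0.136 + 0.555 + 0.555 + 0.403 = 1.649 m, so the parallel axis theorem gives I = 0.63989 + (3.94)(1.649)² = 11.354 kg m^2.
Solid sphere: I_cm = (2/5)MR² = (2/5)(4.41)(0.251)² = 0.11113 kg m^2; centre at d = 0.136 + 0.555 + 0.555 + 0.403 + 0.403 + 0.251 = 2.303 m, so the parallel axis theorem gives I = 0.11113 + (4.41)(2.303)² = 23.501 kg m^2.
Total I = 0.011406 + 1.4446 + 11.354 + 23.501 = 36.31 kg m^2.

36.3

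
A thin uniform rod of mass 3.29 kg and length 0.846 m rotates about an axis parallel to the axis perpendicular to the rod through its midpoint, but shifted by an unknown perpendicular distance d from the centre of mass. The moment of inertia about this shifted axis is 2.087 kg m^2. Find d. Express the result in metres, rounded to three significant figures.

About the centre-of-mass axis, I_cm = (1/12)ML² = (1/12)(3.29)(0.846)² = 0.19623 kg m^2.
Parallel axis theorem: I = I_cm + Md², so Md² = 2.087 − 0.19623 = 1.8908 kg m^2.
d = √(1.8908 / 3.29) = 0.75809 m.

0.758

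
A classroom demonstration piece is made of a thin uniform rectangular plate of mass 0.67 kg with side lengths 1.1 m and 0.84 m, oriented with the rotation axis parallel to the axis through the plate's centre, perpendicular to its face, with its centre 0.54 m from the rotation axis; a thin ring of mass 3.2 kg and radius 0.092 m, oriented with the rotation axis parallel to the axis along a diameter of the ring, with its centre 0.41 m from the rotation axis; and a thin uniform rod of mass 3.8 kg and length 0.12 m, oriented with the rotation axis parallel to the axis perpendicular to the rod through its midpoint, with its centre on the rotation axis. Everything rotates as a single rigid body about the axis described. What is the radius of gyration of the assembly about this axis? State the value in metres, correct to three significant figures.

0.335

Rectangular plate: I_cm = (1/12)M(a²+b²) = (1/12)(0.67)[(1.1)² + (0.84)²] = 0.10695 kg m^2; centre at d = 0.54 m, so the parallel axis theorem gives I = 0.10695 + (0.67)(0.54)² = 0.30233 kg m^2.
Thin ring: I_cm = (1/2)MR² = (1/2)(3.2)(0.092)² = 0.013542 kg m^2; centre at d = 0.41 m, so the parallel axis theorem gives I = 0.013542 + (3.2)(0.41)² = 0.55146 kg m^2.
Thin rod: I_cm = (1/12)ML² = (1/12)(3.8)(0.12)² = 0.00456 kg m^2; axis through the centre, so I = 0.00456 kg m^2.
Total I = 0.85835 kg m^2; total mass M = 7.67 kg.
k = √(I/M) = √(0.85835/7.67) = 0.33453 m.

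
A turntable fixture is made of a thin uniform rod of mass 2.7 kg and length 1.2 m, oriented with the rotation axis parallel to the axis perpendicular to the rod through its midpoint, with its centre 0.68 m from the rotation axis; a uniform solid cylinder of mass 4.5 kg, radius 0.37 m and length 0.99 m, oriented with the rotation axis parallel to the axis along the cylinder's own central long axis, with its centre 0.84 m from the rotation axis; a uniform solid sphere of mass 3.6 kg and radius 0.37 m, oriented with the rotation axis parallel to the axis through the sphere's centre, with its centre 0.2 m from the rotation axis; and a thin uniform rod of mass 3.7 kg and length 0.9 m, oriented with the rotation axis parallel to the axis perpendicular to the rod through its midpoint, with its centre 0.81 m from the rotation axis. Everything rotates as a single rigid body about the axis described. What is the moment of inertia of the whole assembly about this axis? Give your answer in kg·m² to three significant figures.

Thin rod: I_cm = (1/12)ML² = (1/12)(2.7)(1.2)² = 0.324 kg·m²; centre at d = 0.68 m, so the parallel axis theorem gives I = 0.324 + (2.7)(0.68)² = 1.5725 kg·m².
Solid cylinder: I_cm = (1/2)MR² = (1/2)(4.5)(0.37)² = 0.30802 kg·m²; centre at d = 0.84 m, so the parallel axis theorem gives I = 0.30802 + (4.5)(0.84)² = 3.4832 kg·m².
Solid sphere: I_cm = (2/5)MR² = (2/5)(3.6)(0.37)² = 0.19714 kg·m²; centre at d = 0.2 m, so the parallel axis theorem gives I = 0.19714 + (3.6)(0.2)² = 0.34114 kg·m².
Thin rod: I_cm = (1/12)ML² = (1/12)(3.7)(0.9)² = 0.24975 kg·m²; centre at d = 0.81 m, so the parallel axis theorem gives I = 0.24975 + (3.7)(0.81)² = 2.6773 kg·m².
Total I = 1.5725 + 3.4832 + 0.34114 + 2.6773 = 8.0742 kg·m².

8.07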